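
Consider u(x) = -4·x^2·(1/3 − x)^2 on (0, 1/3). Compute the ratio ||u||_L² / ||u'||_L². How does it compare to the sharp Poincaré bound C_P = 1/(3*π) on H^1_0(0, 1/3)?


||u||_L² / ||u'||_L² = sqrt(3)/18 < C_P = 1/(3*π).

u(x) = -4·x^2·(1/3 − x)^2, so u'(x) = 8*x*(-18*x^2 + 9*x - 1)/9.
u(x) = -4·x^2·(1/3 − x)^2 vanishes at x = 0 and x = 1/3, so u ∈ H^1_0(0, 1/3). Differentiate via the product rule and integrate the resulting polynomials term by term.
  ∫_0^1/3 u² dx = ∫_0^1/3 (16*x^8 - 64*x^7/3 + 32*x^6/3 - 64*x^5/27 + 16*x^4/81) dx. Term by term:
    ∫_0^1/3 16*x^8 dx = 16/177147;  ∫_0^1/3 -64*x^7/3 dx = -8/19683;  ∫_0^1/3 32*x^6/3 dx = 32/45927;
    ∫_0^1/3 -64*x^5/27 dx = -32/59049;  ∫_0^1/3 16*x^4/81 dx = 16/98415.
  Sum: 16/177147 − 8/19683 + 32/45927 − 32/59049 + 16/98415 = 8/6200145.
  ∫_0^1/3 (u')² dx = ∫_0^1/3 (256*x^6 - 256*x^5 + 832*x^4/9 - 128*x^3/9 + 64*x^2/81) dx. Term by term:
    ∫_0^1/3 256*x^6 dx = 256/15309;  ∫_0^1/3 -256*x^5 dx = -128/2187;  ∫_0^1/3 832*x^4/9 dx = 832/10935;
    ∫_0^1/3 -128*x^3/9 dx = -32/729;  ∫_0^1/3 64*x^2/81 dx = 64/6561.
  Sum: 256/15309 − 128/2187 + 832/10935 − 32/729 + 64/6561 = 32/229635.
∫_0^1/3 u² dx = 8/6200145, so ||u||_L² = 2*sqrt(210)/25515.
∫_0^1/3 (u')² dx = 32/229635, so ||u'||_L² = 4*sqrt(70)/2835.
Ratio ||u||_L² / ||u'||_L² = sqrt(3)/18.
Sharp Poincaré constant on H^1_0(0, 1/3) is C_P = L/π = 1/(3*π), achieved by sin(3*π·x).
A polynomial bump cannot attain the sharp Poincaré constant (only the first sine eigenfunction does), so the ratio is strictly less than C_P, consistent with ||u||_L² ≤ C_P ||u'||_L².


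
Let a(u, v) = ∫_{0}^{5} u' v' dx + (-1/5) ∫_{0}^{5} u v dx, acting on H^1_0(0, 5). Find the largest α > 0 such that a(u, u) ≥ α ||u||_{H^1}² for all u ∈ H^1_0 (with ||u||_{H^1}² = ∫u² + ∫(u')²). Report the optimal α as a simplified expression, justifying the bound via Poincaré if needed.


α = (-5 + π^2)/(π^2 + 25)

Coercivity of a(·,·) on H^1_0(0, 5) means a(u, u) ≥ α ||u||_{H^1}² for every u ∈ H^1_0.
The interval has length L = 5, and Poincaré/coercivity depend only on L. Here a(u, u) = ∫(u')² + (-1/5)·∫u².
Here c = -1/5 < 0 with |c| < (π/L)² = π^2/25, so coercivity still holds. The condition a(u,u) ≥ α||u||_{H^1}² reads (1−α)∫(u')² ≥ (α−c)∫u². Any admissible α is ≤ 1 (rapidly oscillating u have ∫u²/∫(u')² → 0), and α = 1 would force 0 ≥ (1−c)∫u², impossible since c < 1; so 1−α > 0. By the sharp Poincaré inequality on H^1_0 of an interval of length L, ∫(u')² ≥ (π/L)²∫u² with equality for the first sine mode sin(π(x−x₀)/L) (x₀ the left endpoint), so the inequality holds for all u iff (1−α)(π/L)² ≥ α − c, i.e. α ≤ ((π/L)² + c)/((π/L)² + 1) = (1 + c(L/π)²)/(1 + (L/π)²). (Direct route, valid since c ≤ 0: Poincaré gives c∫u² ≥ c(L/π)²∫(u')², so a(u,u) ≥ (1 + c(L/π)²)∫(u')², while ||u||_{H^1}² ≤ (1 + (L/π)²)∫(u')²; dividing yields the same α.) With (π/L)² = π^2/25 and c = -1/5, the largest admissible constant is α = ((π/L)² + c)/((π/L)² + 1).
Simplifying, α = (-5 + π^2)/(π^2 + 25).


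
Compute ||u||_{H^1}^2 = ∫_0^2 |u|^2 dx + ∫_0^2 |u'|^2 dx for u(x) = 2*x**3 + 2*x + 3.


||u||_{H^1}^2 = 55378/105

The H^1 norm (squared) on an interval (0, L) is
  ||u||_{H^1}^2 = ∫_0^L u(x)^2 dx + ∫_0^L u'(x)^2 dx.
Compute u'(x) = 6*x**2 + 2.
Then u(x)^2 = 4*x**6 + 8*x**4 + 12*x**3 + 4*x**2 + 12*x + 9 and u'(x)^2 = 36*x**4 + 24*x**2 + 4.
Integrate each monomial from 0 to 2 using ∫_0^2 c·x^n dx = c·2^(n+1)/(n+1):
  ∫_0^2 u(x)^2 dx = ∫_0^2 (4*x^6 + 8*x^4 + 12*x^3 + 4*x^2 + 12*x + 9) dx. Term by term:
    ∫_0^2 4*x^6 dx = 512/7;  ∫_0^2 8*x^4 dx = 256/5;  ∫_0^2 12*x^3 dx = 48;
    ∫_0^2 4*x^2 dx = 32/3;  ∫_0^2 12*x dx = 24;  ∫_0^2 9 dx = 18.
  Sum: 512/7 + 256/5 + 48 + 32/3 + 24 + 18 = 23626/105.
  ∫_0^2 u'(x)^2 dx = ∫_0^2 (36*x^4 + 24*x^2 + 4) dx. Term by term:
    ∫_0^2 36*x^4 dx = 1152/5;  ∫_0^2 24*x^2 dx = 64;  ∫_0^2 4 dx = 8.
  Sum: 1152/5 + 64 + 8 = 1512/5.
Adding: ||u||_{H^1}^2 = 23626/105 + 1512/5 = 55378/105.


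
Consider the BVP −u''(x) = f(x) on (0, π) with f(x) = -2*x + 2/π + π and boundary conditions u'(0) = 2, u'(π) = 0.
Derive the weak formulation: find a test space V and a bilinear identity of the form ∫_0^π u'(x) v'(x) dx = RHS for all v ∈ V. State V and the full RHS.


V = H^1(0, π) (v unrestricted at boundary; u is determined up to an additive constant); weak form: ∫_0^π u'v' dx = ∫_0^π (-2*x + 2/π + π) v dx − 2·v(0) for all v ∈ V.

Multiply both sides by a test function v and integrate from 0 to π:
  ∫_0^π −u''(x) v(x) dx = ∫_0^π f(x) v(x) dx.
Integrate the LHS by parts once:
  ∫_0^π −u'' v dx = −[u'(x) v(x)]_0^π + ∫_0^π u'(x) v'(x) dx.
Thus ∫_0^π u'(x) v'(x) dx = ∫_0^π f(x) v(x) dx + [u'(x) v(x)]_0^π.
Choose V so that boundary terms are either known or forced to vanish.
u has inhomogeneous Neumann u'(0) = 2, u'(π) = 0. [u' v]_0^π = (0)·v(π) − (2)·v(0) = − 2·v(0). Take V = H^1(0, π); boundary term becomes part of RHS.
Weak formulation: find u (satisfying any essential BC) such that ∫_0^π u'(x) v'(x) dx = ∫_0^π f v dx − 2·v(0) for all v ∈ V (Neumann data are natural BCs: they enter the RHS as boundary terms).
Substituting f(x) = -2*x + 2/π + π, the right-hand side is ∫_0^π (-2*x + 2/π + π) v dx − 2·v(0).
Compatibility check (pure Neumann): taking v ≡ 1 ∈ V gives 0 = ∫_0^π f dx + (0) − (2), i.e. ∫_0^π f dx must equal u'(0) − u'(π) = 2. Indeed ∫_0^π (-2*x + 2/π + π) dx = 2, so the data are compatible. The solution is then unique only up to an additive constant (fix it e.g. by requiring ∫_0^π u dx = 0).


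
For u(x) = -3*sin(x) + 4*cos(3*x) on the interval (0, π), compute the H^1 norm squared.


||u||_{H^1(0,π)}^2 = 89*π

u'(x) = -12*sin(3*x) - 3*cos(x).
Expand u² and (u')² and integrate term by term on (0, π), using: for integers n ≥ 1, ∫_0^π sin²(nx) dx = ∫_0^π cos²(nx) dx = π/2; for n ≠ n', ∫_0^π sin(nx)sin(n'x) dx = ∫_0^π cos(nx)cos(n'x) dx = 0; and by product-to-sum, ∫_0^π sin(nx)cos(n'x) dx = ½∫_0^π [sin((n+n')x) + sin((n−n')x)] dx, which is 0 when n+n' is even and 2n/(n²−n'²) when n+n' is odd (it need not vanish on (0, π)).
  u² squared terms: (-3)²·∫sin(x)² dx = 9·π/2 = 9*π/2;  (4)²·∫cos(3x)² dx = 16·π/2 = 8*π.
  u² cross terms: 2·(-3)·(4)·∫sin(x)·cos(3x) dx = -24·(0) = 0.
  So ∫_0^π u² dx = 9*π/2 + 8*π + 0 = 25*π/2.
  (u')² squared terms: (-12)²·∫sin(3x)² dx = 144·π/2 = 72*π;  (-3)²·∫cos(x)² dx = 9·π/2 = 9*π/2.
  (u')² cross terms: 2·(-12)·(-3)·∫sin(3x)·cos(x) dx = 72·(0) = 0.
  So ∫_0^π (u')² dx = 72*π + 9*π/2 + 0 = 153*π/2.
||u||_{H^1}^2 = (25*π/2) + (153*π/2) = 89*π.


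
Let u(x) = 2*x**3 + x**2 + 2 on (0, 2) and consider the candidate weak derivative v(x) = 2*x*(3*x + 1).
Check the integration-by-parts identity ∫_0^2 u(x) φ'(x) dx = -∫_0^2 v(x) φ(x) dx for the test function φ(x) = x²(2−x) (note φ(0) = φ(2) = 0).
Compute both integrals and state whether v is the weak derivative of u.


LHS = -16, RHS = -16. Yes, v = u' weakly.

u(x) = 2*x**3 + x**2 + 2, classical derivative u'(x) = 6*x**2 + 2*x.
φ(x) = x²(2−x), so φ'(x) = x*(4 - 3*x).
Note φ(0) = φ(2) = 0, so the boundary term u·φ vanishes.
LHS = ∫_0^2 u(x) φ'(x) dx = ∫_0^2 (-6*x^5 + 5*x^4 + 4*x^3 - 6*x^2 + 8*x) dx. Term by term:
  ∫_0^2 -6*x^5 dx = -64;  ∫_0^2 5*x^4 dx = 32;  ∫_0^2 4*x^3 dx = 16;
  ∫_0^2 -6*x^2 dx = -16;  ∫_0^2 8*x dx = 16.
Sum: -64 + 32 + 16 − 16 + 16 = -16.
So LHS = -16.
∫_0^2 v(x) φ(x) dx = ∫_0^2 (-6*x^5 + 10*x^4 + 4*x^3) dx. Term by term:
  ∫_0^2 -6*x^5 dx = -64;  ∫_0^2 10*x^4 dx = 64;  ∫_0^2 4*x^3 dx = 16.
Sum: -64 + 64 + 16 = 16.
So RHS = -∫_0^2 v(x) φ(x) dx = -16.
LHS = RHS, so the identity holds for this test φ.
Moreover u is smooth here and v(x) = u'(x) = 6*x**2 + 2*x pointwise, so the identity holds for every test function. Hence v is the weak derivative of u.


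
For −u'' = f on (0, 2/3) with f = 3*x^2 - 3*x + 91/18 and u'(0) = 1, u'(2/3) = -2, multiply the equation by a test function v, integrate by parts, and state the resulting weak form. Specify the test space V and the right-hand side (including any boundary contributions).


V = H^1(0, 2/3) (v unrestricted at boundary; u is determined up to an additive constant); weak form: ∫_0^2/3 u'v' dx = ∫_0^2/3 (3*x^2 - 3*x + 91/18) v dx − 2·v(2/3) − v(0) for all v ∈ V.

Multiply both sides by a test function v and integrate from 0 to 2/3:
  ∫_0^2/3 −u''(x) v(x) dx = ∫_0^2/3 f(x) v(x) dx.
Integrate the LHS by parts once:
  ∫_0^2/3 −u'' v dx = −[u'(x) v(x)]_0^2/3 + ∫_0^2/3 u'(x) v'(x) dx.
Thus ∫_0^2/3 u'(x) v'(x) dx = ∫_0^2/3 f(x) v(x) dx + [u'(x) v(x)]_0^2/3.
Choose V so that boundary terms are either known or forced to vanish.
u has inhomogeneous Neumann u'(0) = 1, u'(2/3) = -2. [u' v]_0^2/3 = (-2)·v(2/3) − (1)·v(0) = − 2·v(2/3) − v(0). Take V = H^1(0, 2/3); boundary term becomes part of RHS.
Weak formulation: find u (satisfying any essential BC) such that ∫_0^2/3 u'(x) v'(x) dx = ∫_0^2/3 f v dx − 2·v(2/3) − v(0) for all v ∈ V (Neumann data are natural BCs: they enter the RHS as boundary terms).
Substituting f(x) = 3*x^2 - 3*x + 91/18, the right-hand side is ∫_0^2/3 (3*x^2 - 3*x + 91/18) v dx − 2·v(2/3) − v(0).
Compatibility check (pure Neumann): taking v ≡ 1 ∈ V gives 0 = ∫_0^2/3 f dx + (-2) − (1), i.e. ∫_0^2/3 f dx must equal u'(0) − u'(2/3) = 3. Indeed ∫_0^2/3 (3*x^2 - 3*x + 91/18) dx = 3, so the data are compatible. The solution is then unique only up to an additive constant (fix it e.g. by requiring ∫_0^2/3 u dx = 0).


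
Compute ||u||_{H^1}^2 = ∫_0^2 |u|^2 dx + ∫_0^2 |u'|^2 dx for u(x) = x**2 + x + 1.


||u||_{H^1}^2 = 736/15

The H^1 norm (squared) on an interval (0, L) is
  ||u||_{H^1}^2 = ∫_0^L u(x)^2 dx + ∫_0^L u'(x)^2 dx.
Compute u'(x) = 2*x + 1.
Then u(x)^2 = x**4 + 2*x**3 + 3*x**2 + 2*x + 1 and u'(x)^2 = 4*x**2 + 4*x + 1.
Integrate each monomial from 0 to 2 using ∫_0^2 c·x^n dx = c·2^(n+1)/(n+1):
  ∫_0^2 u(x)^2 dx = ∫_0^2 (x^4 + 2*x^3 + 3*x^2 + 2*x + 1) dx. Term by term:
    ∫_0^2 x^4 dx = 32/5;  ∫_0^2 2*x^3 dx = 8;  ∫_0^2 3*x^2 dx = 8;
    ∫_0^2 2*x dx = 4;  ∫_0^2 1 dx = 2.
  Sum: 32/5 + 8 + 8 + 4 + 2 = 142/5.
  ∫_0^2 u'(x)^2 dx = ∫_0^2 (4*x^2 + 4*x + 1) dx. Term by term:
    ∫_0^2 4*x^2 dx = 32/3;  ∫_0^2 4*x dx = 8;  ∫_0^2 1 dx = 2.
  Sum: 32/3 + 8 + 2 = 62/3.
Adding: ||u||_{H^1}^2 = 142/5 + 62/3 = 736/15.


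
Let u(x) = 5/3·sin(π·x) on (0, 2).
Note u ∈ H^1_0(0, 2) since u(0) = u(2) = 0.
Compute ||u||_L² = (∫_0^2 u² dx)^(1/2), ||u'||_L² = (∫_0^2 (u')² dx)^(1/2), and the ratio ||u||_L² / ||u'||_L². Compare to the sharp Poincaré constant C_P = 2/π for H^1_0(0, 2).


||u||_L² / ||u'||_L² = 1/π < C_P = 2/π.

u(x) = 5/3·sin(π·x), so u'(x) = 5*π*cos(π*x)/3.
Writing u(x) = A·sin(kπx/L) with A = 5/3 and k = 2, use ∫_0^L sin²(kπx/L) dx = L/2 and ∫_0^L cos²(kπx/L) dx = L/2.
u² = 25/9·sin²(π·x) and (u')² = 25*π^2/9·cos²(π·x), and each of sin², cos² integrates to L/2 = 1 over (0, 2).
∫_0^2 u² dx = 25/9, so ||u||_L² = 5/3.
∫_0^2 (u')² dx = 25*π^2/9, so ||u'||_L² = 5*π/3.
Ratio ||u||_L² / ||u'||_L² = 1/π.
Sharp Poincaré constant on H^1_0(0, 2) is C_P = L/π = 2/π, achieved by sin(π/2·x).
This is the k = 2 harmonic; the ratio L/(kπ) is strictly less than C_P = L/π, consistent with the sharp inequality ||u||_L² ≤ C_P ||u'||_L².


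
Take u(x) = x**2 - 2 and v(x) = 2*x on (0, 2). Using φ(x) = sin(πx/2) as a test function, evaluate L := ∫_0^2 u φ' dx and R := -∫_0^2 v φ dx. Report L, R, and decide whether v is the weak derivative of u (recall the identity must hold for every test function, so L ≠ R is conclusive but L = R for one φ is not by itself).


LHS = -8/π, RHS = -8/π. Yes, v = u' weakly.

u(x) = x**2 - 2, classical derivative u'(x) = 2*x.
φ(x) = sin(πx/2), so φ'(x) = π*cos(π*x/2)/2.
Note φ(0) = φ(2) = 0, so the boundary term u·φ vanishes.
LHS = ∫_0^2 u(x) φ'(x) dx = ∫_0^2 (π*x^2*cos(π*x/2)/2 - π*cos(π*x/2)) dx. Term by term:
  ∫_0^2 -π*cos(π*x/2) dx = 0;  ∫_0^2 π*x^2*cos(π*x/2)/2 dx = -8/π.
Sum: 0 − 8/π = -8/π.
So LHS = -8/π.
∫_0^2 v(x) φ(x) dx = ∫_0^2 (2*x*sin(π*x/2)) dx. Term by term:
  ∫_0^2 2*x*sin(π*x/2) dx = 8/π.
So RHS = -∫_0^2 v(x) φ(x) dx = -8/π.
LHS = RHS, so the identity holds for this test φ.
Moreover u is smooth here and v(x) = u'(x) = 2*x pointwise, so the identity holds for every test function. Hence v is the weak derivative of u.


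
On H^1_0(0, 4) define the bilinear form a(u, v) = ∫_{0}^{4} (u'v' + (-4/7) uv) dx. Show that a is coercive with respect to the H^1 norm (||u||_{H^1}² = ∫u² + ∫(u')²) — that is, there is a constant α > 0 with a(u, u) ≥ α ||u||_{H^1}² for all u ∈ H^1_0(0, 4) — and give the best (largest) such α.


α = (-64/7 + π^2)/(π^2 + 16)

Coercivity of a(·,·) on H^1_0(0, 4) means a(u, u) ≥ α ||u||_{H^1}² for every u ∈ H^1_0.
The interval has length L = 4, and Poincaré/coercivity depend only on L. Here a(u, u) = ∫(u')² + (-4/7)·∫u².
Here c = -4/7 < 0 with |c| < (π/L)² = π^2/16, so coercivity still holds. The condition a(u,u) ≥ α||u||_{H^1}² reads (1−α)∫(u')² ≥ (α−c)∫u². Any admissible α is ≤ 1 (rapidly oscillating u have ∫u²/∫(u')² → 0), and α = 1 would force 0 ≥ (1−c)∫u², impossible since c < 1; so 1−α > 0. By the sharp Poincaré inequality on H^1_0 of an interval of length L, ∫(u')² ≥ (π/L)²∫u² with equality for the first sine mode sin(π(x−x₀)/L) (x₀ the left endpoint), so the inequality holds for all u iff (1−α)(π/L)² ≥ α − c, i.e. α ≤ ((π/L)² + c)/((π/L)² + 1) = (1 + c(L/π)²)/(1 + (L/π)²). (Direct route, valid since c ≤ 0: Poincaré gives c∫u² ≥ c(L/π)²∫(u')², so a(u,u) ≥ (1 + c(L/π)²)∫(u')², while ||u||_{H^1}² ≤ (1 + (L/π)²)∫(u')²; dividing yields the same α.) With (π/L)² = π^2/16 and c = -4/7, the largest admissible constant is α = ((π/L)² + c)/((π/L)² + 1).
Simplifying, α = (-64/7 + π^2)/(π^2 + 16).


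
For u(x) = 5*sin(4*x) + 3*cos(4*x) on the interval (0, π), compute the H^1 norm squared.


||u||_{H^1(0,π)}^2 = 289*π

u'(x) = -12*sin(4*x) + 20*cos(4*x).
Expand u² and (u')² and integrate term by term on (0, π), using: for integers n ≥ 1, ∫_0^π sin²(nx) dx = ∫_0^π cos²(nx) dx = π/2; for n ≠ n', ∫_0^π sin(nx)sin(n'x) dx = ∫_0^π cos(nx)cos(n'x) dx = 0; and by product-to-sum, ∫_0^π sin(nx)cos(n'x) dx = ½∫_0^π [sin((n+n')x) + sin((n−n')x)] dx, which is 0 when n+n' is even and 2n/(n²−n'²) when n+n' is odd (it need not vanish on (0, π)).
  u² squared terms: (3)²·∫cos(4x)² dx = 9·π/2 = 9*π/2;  (5)²·∫sin(4x)² dx = 25·π/2 = 25*π/2.
  u² cross terms: 2·(3)·(5)·∫cos(4x)·sin(4x) dx = 30·(0) = 0.
  So ∫_0^π u² dx = 9*π/2 + 25*π/2 + 0 = 17*π.
  (u')² squared terms: (-12)²·∫sin(4x)² dx = 144·π/2 = 72*π;  (20)²·∫cos(4x)² dx = 400·π/2 = 200*π.
  (u')² cross terms: 2·(-12)·(20)·∫sin(4x)·cos(4x) dx = -480·(0) = 0.
  So ∫_0^π (u')² dx = 72*π + 200*π + 0 = 272*π.
||u||_{H^1}^2 = (17*π) + (272*π) = 289*π.


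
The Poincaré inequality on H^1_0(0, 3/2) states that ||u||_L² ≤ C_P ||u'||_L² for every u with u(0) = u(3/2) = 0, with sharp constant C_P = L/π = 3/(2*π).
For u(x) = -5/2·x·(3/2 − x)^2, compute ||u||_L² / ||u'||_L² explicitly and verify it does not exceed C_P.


||u||_L² / ||u'||_L² = 3*sqrt(14)/28 < C_P = 3/(2*π).

u(x) = -5/2·x·(3/2 − x)^2, so u'(x) = -15*x^2/2 + 15*x - 45/8.
u(x) = -5/2·x·(3/2 − x)^2 vanishes at x = 0 and x = 3/2, so u ∈ H^1_0(0, 3/2). Differentiate via the product rule and integrate the resulting polynomials term by term.
  ∫_0^3/2 u² dx = ∫_0^3/2 (25*x^6/4 - 75*x^5/2 + 675*x^4/8 - 675*x^3/8 + 2025*x^2/64) dx. Term by term:
    ∫_0^3/2 25*x^6/4 dx = 54675/3584;  ∫_0^3/2 -75*x^5/2 dx = -18225/256;  ∫_0^3/2 675*x^4/8 dx = 32805/256;
    ∫_0^3/2 -675*x^3/8 dx = -54675/512;  ∫_0^3/2 2025*x^2/64 dx = 18225/512.
  Sum: 54675/3584 − 18225/256 + 32805/256 − 54675/512 + 18225/512 = 3645/3584.
  ∫_0^3/2 (u')² dx = ∫_0^3/2 (225*x^4/4 - 225*x^3 + 2475*x^2/8 - 675*x/4 + 2025/64) dx. Term by term:
    ∫_0^3/2 225*x^4/4 dx = 10935/128;  ∫_0^3/2 -225*x^3 dx = -18225/64;  ∫_0^3/2 2475*x^2/8 dx = 22275/64;
    ∫_0^3/2 -675*x/4 dx = -6075/32;  ∫_0^3/2 2025/64 dx = 6075/128.
  Sum: 10935/128 − 18225/64 + 22275/64 − 6075/32 + 6075/128 = 405/64.
∫_0^3/2 u² dx = 3645/3584, so ||u||_L² = 27*sqrt(70)/224.
∫_0^3/2 (u')² dx = 405/64, so ||u'||_L² = 9*sqrt(5)/8.
Ratio ||u||_L² / ||u'||_L² = 3*sqrt(14)/28.
Sharp Poincaré constant on H^1_0(0, 3/2) is C_P = L/π = 3/(2*π), achieved by sin(2*π/3·x).
A polynomial bump cannot attain the sharp Poincaré constant (only the first sine eigenfunction does), so the ratio is strictly less than C_P, consistent with ||u||_L² ≤ C_P ||u'||_L².


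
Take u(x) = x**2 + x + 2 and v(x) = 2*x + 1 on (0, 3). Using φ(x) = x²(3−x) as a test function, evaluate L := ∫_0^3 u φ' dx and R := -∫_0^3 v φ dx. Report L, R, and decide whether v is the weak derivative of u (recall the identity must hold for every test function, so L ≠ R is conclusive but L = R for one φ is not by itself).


LHS = -621/20, RHS = -621/20. Yes, v = u' weakly.

u(x) = x**2 + x + 2, classical derivative u'(x) = 2*x + 1.
φ(x) = x²(3−x), so φ'(x) = 3*x*(2 - x).
Note φ(0) = φ(3) = 0, so the boundary term u·φ vanishes.
LHS = ∫_0^3 u(x) φ'(x) dx = ∫_0^3 (-3*x^4 + 3*x^3 + 12*x) dx. Term by term:
  ∫_0^3 -3*x^4 dx = -729/5;  ∫_0^3 3*x^3 dx = 243/4;  ∫_0^3 12*x dx = 54.
Sum: -729/5 + 243/4 + 54 = -621/20.
So LHS = -621/20.
∫_0^3 v(x) φ(x) dx = ∫_0^3 (-2*x^4 + 5*x^3 + 3*x^2) dx. Term by term:
  ∫_0^3 -2*x^4 dx = -486/5;  ∫_0^3 5*x^3 dx = 405/4;  ∫_0^3 3*x^2 dx = 27.
Sum: -486/5 + 405/4 + 27 = 621/20.
So RHS = -∫_0^3 v(x) φ(x) dx = -621/20.
LHS = RHS, so the identity holds for this test φ.
Moreover u is smooth here and v(x) = u'(x) = 2*x + 1 pointwise, so the identity holds for every test function. Hence v is the weak derivative of u.


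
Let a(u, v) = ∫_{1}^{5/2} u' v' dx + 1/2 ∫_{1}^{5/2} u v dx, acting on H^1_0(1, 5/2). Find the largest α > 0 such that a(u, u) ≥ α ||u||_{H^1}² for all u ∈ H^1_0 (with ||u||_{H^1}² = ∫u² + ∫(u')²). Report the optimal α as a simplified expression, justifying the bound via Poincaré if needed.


α = (9 + 8*π^2)/(2*(9 + 4*π^2))

Coercivity of a(·,·) on H^1_0(1, 5/2) means a(u, u) ≥ α ||u||_{H^1}² for every u ∈ H^1_0.
The interval has length L = 3/2, and Poincaré/coercivity depend only on L. Here a(u, u) = ∫(u')² + (1/2)·∫u².
Here 0 < c = 1/2 < 1. The condition a(u,u) ≥ α||u||_{H^1}² reads (1−α)∫(u')² ≥ (α−c)∫u². Any admissible α is ≤ 1 (rapidly oscillating u have ∫u²/∫(u')² → 0), and α = 1 would force 0 ≥ (1−c)∫u², impossible since c < 1; so 1−α > 0. By the sharp Poincaré inequality on H^1_0 of an interval of length L, ∫(u')² ≥ (π/L)²∫u² with equality for the first sine mode sin(π(x−x₀)/L) (x₀ the left endpoint), so the inequality holds for all u iff (1−α)(π/L)² ≥ α − c, i.e. α ≤ ((π/L)² + c)/((π/L)² + 1) = (1 + c(L/π)²)/(1 + (L/π)²). With (π/L)² = 4*π^2/9 and c = 1/2, the largest admissible constant is α = ((π/L)² + c)/((π/L)² + 1).
Simplifying, α = (9 + 8*π^2)/(2*(9 + 4*π^2)).


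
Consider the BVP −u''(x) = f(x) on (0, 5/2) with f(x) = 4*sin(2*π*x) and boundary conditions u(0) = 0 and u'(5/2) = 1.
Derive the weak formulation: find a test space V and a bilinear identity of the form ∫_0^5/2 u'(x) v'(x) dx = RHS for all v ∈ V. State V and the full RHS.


V = {v ∈ H^1(0, 5/2) : v(0) = 0} (test functions vanish at x = 0 where u is specified); weak form: ∫_0^5/2 u'v' dx = ∫_0^5/2 (4*sin(2*π*x)) v dx + v(5/2) for all v ∈ V.

Multiply both sides by a test function v and integrate from 0 to 5/2:
  ∫_0^5/2 −u''(x) v(x) dx = ∫_0^5/2 f(x) v(x) dx.
Integrate the LHS by parts once:
  ∫_0^5/2 −u'' v dx = −[u'(x) v(x)]_0^5/2 + ∫_0^5/2 u'(x) v'(x) dx.
Thus ∫_0^5/2 u'(x) v'(x) dx = ∫_0^5/2 f(x) v(x) dx + [u'(x) v(x)]_0^5/2.
Choose V so that boundary terms are either known or forced to vanish.
Mixed BC: u(0) = 0 (Dirichlet) and u'(5/2) = 1 (Neumann). Define V = {v ∈ H^1(0, 5/2) : v(0) = 0}. Then [u' v]_0^5/2 = u'(5/2)·v(5/2) − u'(0)·0 = v(5/2).
Weak formulation: find u (satisfying any essential BC) such that ∫_0^5/2 u'(x) v'(x) dx = ∫_0^5/2 f v dx + v(5/2) for all v ∈ V (Dirichlet at 0 absorbed into V; Neumann datum at x = 5/2 contributes the boundary term).
Substituting f(x) = 4*sin(2*π*x), the right-hand side is ∫_0^5/2 (4*sin(2*π*x)) v dx + v(5/2).


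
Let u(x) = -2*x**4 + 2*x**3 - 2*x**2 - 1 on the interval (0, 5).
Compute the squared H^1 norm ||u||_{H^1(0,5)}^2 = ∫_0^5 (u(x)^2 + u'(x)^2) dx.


||u||_{H^1}^2 = 70246565/63

The H^1 norm (squared) on an interval (0, L) is
  ||u||_{H^1}^2 = ∫_0^L u(x)^2 dx + ∫_0^L u'(x)^2 dx.
Compute u'(x) = -8*x**3 + 6*x**2 - 4*x.
Then u(x)^2 = 4*x**8 - 8*x**7 + 12*x**6 - 8*x**5 + 8*x**4 - 4*x**3 + 4*x**2 + 1 and u'(x)^2 = 64*x**6 - 96*x**5 + 100*x**4 - 48*x**3 + 16*x**2.
Integrate each monomial from 0 to 5 using ∫_0^5 c·x^n dx = c·5^(n+1)/(n+1):
  ∫_0^5 u(x)^2 dx = ∫_0^5 (4*x^8 - 8*x^7 + 12*x^6 - 8*x^5 + 8*x^4 - 4*x^3 + 4*x^2 + 1) dx. Term by term:
    ∫_0^5 4*x^8 dx = 7812500/9;  ∫_0^5 -8*x^7 dx = -390625;  ∫_0^5 12*x^6 dx = 937500/7;
    ∫_0^5 -8*x^5 dx = -62500/3;  ∫_0^5 8*x^4 dx = 5000;  ∫_0^5 -4*x^3 dx = -625;
    ∫_0^5 4*x^2 dx = 500/3;  ∫_0^5 1 dx = 5.
  Sum: 7812500/9 − 390625 + 937500/7 − 62500/3 + 5000 − 625 + 500/3 + 5 = 37489565/63.
  ∫_0^5 u'(x)^2 dx = ∫_0^5 (64*x^6 - 96*x^5 + 100*x^4 - 48*x^3 + 16*x^2) dx. Term by term:
    ∫_0^5 64*x^6 dx = 5000000/7;  ∫_0^5 -96*x^5 dx = -250000;  ∫_0^5 100*x^4 dx = 62500;
    ∫_0^5 -48*x^3 dx = -7500;  ∫_0^5 16*x^2 dx = 2000/3.
  Sum: 5000000/7 − 250000 + 62500 − 7500 + 2000/3 = 10919000/21.
Adding: ||u||_{H^1}^2 = 37489565/63 + 10919000/21 = 70246565/63.


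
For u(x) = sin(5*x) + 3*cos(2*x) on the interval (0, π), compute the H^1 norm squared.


||u||_{H^1(0,π)}^2 = 100/7 + 71*π/2

u'(x) = -6*sin(2*x) + 5*cos(5*x).
Expand u² and (u')² and integrate term by term on (0, π), using: for integers n ≥ 1, ∫_0^π sin²(nx) dx = ∫_0^π cos²(nx) dx = π/2; for n ≠ n', ∫_0^π sin(nx)sin(n'x) dx = ∫_0^π cos(nx)cos(n'x) dx = 0; and by product-to-sum, ∫_0^π sin(nx)cos(n'x) dx = ½∫_0^π [sin((n+n')x) + sin((n−n')x)] dx, which is 0 when n+n' is even and 2n/(n²−n'²) when n+n' is odd (it need not vanish on (0, π)).
  u² squared terms: (3)²·∫cos(2x)² dx = 9·π/2 = 9*π/2;  (1)²·∫sin(5x)² dx = 1·π/2 = π/2.
  u² cross terms: 2·(3)·(1)·∫cos(2x)·sin(5x) dx = 6·(10/21) = 20/7.
  So ∫_0^π u² dx = 9*π/2 + π/2 + 20/7 = 20/7 + 5*π.
  (u')² squared terms: (-6)²·∫sin(2x)² dx = 36·π/2 = 18*π;  (5)²·∫cos(5x)² dx = 25·π/2 = 25*π/2.
  (u')² cross terms: 2·(-6)·(5)·∫sin(2x)·cos(5x) dx = -60·(-4/21) = 80/7.
  So ∫_0^π (u')² dx = 18*π + 25*π/2 + 80/7 = 80/7 + 61*π/2.
||u||_{H^1}^2 = (20/7 + 5*π) + (80/7 + 61*π/2) = 100/7 + 71*π/2.


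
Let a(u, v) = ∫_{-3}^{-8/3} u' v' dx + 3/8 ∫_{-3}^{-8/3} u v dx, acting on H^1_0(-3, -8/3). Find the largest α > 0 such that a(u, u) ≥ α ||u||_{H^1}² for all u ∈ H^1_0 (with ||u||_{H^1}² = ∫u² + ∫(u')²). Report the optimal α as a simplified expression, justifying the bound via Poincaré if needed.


α = 3*(1 + 24*π^2)/(8*(1 + 9*π^2))

Coercivity of a(·,·) on H^1_0(-3, -8/3) means a(u, u) ≥ α ||u||_{H^1}² for every u ∈ H^1_0.
The interval has length L = 1/3, and Poincaré/coercivity depend only on L. Here a(u, u) = ∫(u')² + (3/8)·∫u².
Here 0 < c = 3/8 < 1. The condition a(u,u) ≥ α||u||_{H^1}² reads (1−α)∫(u')² ≥ (α−c)∫u². Any admissible α is ≤ 1 (rapidly oscillating u have ∫u²/∫(u')² → 0), and α = 1 would force 0 ≥ (1−c)∫u², impossible since c < 1; so 1−α > 0. By the sharp Poincaré inequality on H^1_0 of an interval of length L, ∫(u')² ≥ (π/L)²∫u² with equality for the first sine mode sin(π(x−x₀)/L) (x₀ the left endpoint), so the inequality holds for all u iff (1−α)(π/L)² ≥ α − c, i.e. α ≤ ((π/L)² + c)/((π/L)² + 1) = (1 + c(L/π)²)/(1 + (L/π)²). With (π/L)² = 9*π^2 and c = 3/8, the largest admissible constant is α = ((π/L)² + c)/((π/L)² + 1).
Simplifying, α = 3*(1 + 24*π^2)/(8*(1 + 9*π^2)).


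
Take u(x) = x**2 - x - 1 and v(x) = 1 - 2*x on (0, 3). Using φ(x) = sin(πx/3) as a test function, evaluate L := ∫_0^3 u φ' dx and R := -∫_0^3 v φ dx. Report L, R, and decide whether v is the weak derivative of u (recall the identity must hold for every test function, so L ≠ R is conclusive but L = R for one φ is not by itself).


LHS = -12/π, RHS = 12/π. No, v is not the weak derivative of u.

u(x) = x**2 - x - 1, classical derivative u'(x) = 2*x - 1.
φ(x) = sin(πx/3), so φ'(x) = π*cos(π*x/3)/3.
Note φ(0) = φ(3) = 0, so the boundary term u·φ vanishes.
LHS = ∫_0^3 u(x) φ'(x) dx = ∫_0^3 (π*x^2*cos(π*x/3)/3 - π*x*cos(π*x/3)/3 - π*cos(π*x/3)/3) dx. Term by term:
  ∫_0^3 -π*cos(π*x/3)/3 dx = 0;  ∫_0^3 -π*x*cos(π*x/3)/3 dx = 6/π;  ∫_0^3 π*x^2*cos(π*x/3)/3 dx = -18/π.
Sum: 0 + 6/π − 18/π = -12/π.
So LHS = -12/π.
∫_0^3 v(x) φ(x) dx = ∫_0^3 (-2*x*sin(π*x/3) + sin(π*x/3)) dx. Term by term:
  ∫_0^3 -2*x*sin(π*x/3) dx = -18/π;  ∫_0^3 sin(π*x/3) dx = 6/π.
Sum: -18/π + 6/π = -12/π.
So RHS = -∫_0^3 v(x) φ(x) dx = 12/π.
LHS − RHS = -24/π ≠ 0, so the identity fails.
(For a valid weak derivative the identity must hold for EVERY test function, in particular this one. The failure shows v is NOT the weak derivative of u.)
Correct weak derivative would be u'(x) = 2*x - 1.


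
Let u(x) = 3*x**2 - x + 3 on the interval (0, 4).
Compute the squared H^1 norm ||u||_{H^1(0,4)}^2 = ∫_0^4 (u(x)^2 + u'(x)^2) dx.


||u||_{H^1}^2 = 37928/15

The H^1 norm (squared) on an interval (0, L) is
  ||u||_{H^1}^2 = ∫_0^L u(x)^2 dx + ∫_0^L u'(x)^2 dx.
Compute u'(x) = 6*x - 1.
Then u(x)^2 = 9*x**4 - 6*x**3 + 19*x**2 - 6*x + 9 and u'(x)^2 = 36*x**2 - 12*x + 1.
Integrate each monomial from 0 to 4 using ∫_0^4 c·x^n dx = c·4^(n+1)/(n+1):
  ∫_0^4 u(x)^2 dx = ∫_0^4 (9*x^4 - 6*x^3 + 19*x^2 - 6*x + 9) dx. Term by term:
    ∫_0^4 9*x^4 dx = 9216/5;  ∫_0^4 -6*x^3 dx = -384;  ∫_0^4 19*x^2 dx = 1216/3;
    ∫_0^4 -6*x dx = -48;  ∫_0^4 9 dx = 36.
  Sum: 9216/5 − 384 + 1216/3 − 48 + 36 = 27788/15.
  ∫_0^4 u'(x)^2 dx = ∫_0^4 (36*x^2 - 12*x + 1) dx. Term by term:
    ∫_0^4 36*x^2 dx = 768;  ∫_0^4 -12*x dx = -96;  ∫_0^4 1 dx = 4.
  Sum: 768 − 96 + 4 = 676.
Adding: ||u||_{H^1}^2 = 27788/15 + 676 = 37928/15.


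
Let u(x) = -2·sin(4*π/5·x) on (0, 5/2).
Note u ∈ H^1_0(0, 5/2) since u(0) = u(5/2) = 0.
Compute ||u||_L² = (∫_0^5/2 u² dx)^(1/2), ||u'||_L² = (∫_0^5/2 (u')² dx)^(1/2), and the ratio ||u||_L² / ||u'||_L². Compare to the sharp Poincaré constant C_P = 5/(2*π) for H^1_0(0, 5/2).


||u||_L² / ||u'||_L² = 5/(4*π) < C_P = 5/(2*π).

u(x) = -2·sin(4*π/5·x), so u'(x) = -8*π*cos(4*π*x/5)/5.
Writing u(x) = A·sin(kπx/L) with A = -2 and k = 2, use ∫_0^L sin²(kπx/L) dx = L/2 and ∫_0^L cos²(kπx/L) dx = L/2.
u² = 4·sin²(4*π/5·x) and (u')² = 64*π^2/25·cos²(4*π/5·x), and each of sin², cos² integrates to L/2 = 5/4 over (0, 5/2).
∫_0^5/2 u² dx = 5, so ||u||_L² = sqrt(5).
∫_0^5/2 (u')² dx = 16*π^2/5, so ||u'||_L² = 4*sqrt(5)*π/5.
Ratio ||u||_L² / ||u'||_L² = 5/(4*π).
Sharp Poincaré constant on H^1_0(0, 5/2) is C_P = L/π = 5/(2*π), achieved by sin(2*π/5·x).
This is the k = 2 harmonic; the ratio L/(kπ) is strictly less than C_P = L/π, consistent with the sharp inequality ||u||_L² ≤ C_P ||u'||_L².


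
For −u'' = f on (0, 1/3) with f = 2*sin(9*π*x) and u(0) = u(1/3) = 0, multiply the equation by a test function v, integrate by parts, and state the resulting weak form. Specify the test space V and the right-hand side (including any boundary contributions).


V = H^1_0(0, 1/3) (so v(0) = v(1/3) = 0); weak form: ∫_0^1/3 u'v' dx = ∫_0^1/3 (2*sin(9*π*x)) v dx for all v ∈ V.

Multiply both sides by a test function v and integrate from 0 to 1/3:
  ∫_0^1/3 −u''(x) v(x) dx = ∫_0^1/3 f(x) v(x) dx.
Integrate the LHS by parts once:
  ∫_0^1/3 −u'' v dx = −[u'(x) v(x)]_0^1/3 + ∫_0^1/3 u'(x) v'(x) dx.
Thus ∫_0^1/3 u'(x) v'(x) dx = ∫_0^1/3 f(x) v(x) dx + [u'(x) v(x)]_0^1/3.
Choose V so that boundary terms are either known or forced to vanish.
u is Dirichlet: u(0) = u(1/3) = 0. Let V = H^1_0(0, 1/3); then v(0) = v(1/3) = 0, and [u' v]_0^1/3 = 0.
Weak formulation: find u (satisfying any essential BC) such that ∫_0^1/3 u'(x) v'(x) dx = ∫_0^1/3 f v dx for all v ∈ V.
Substituting f(x) = 2*sin(9*π*x), the right-hand side is ∫_0^1/3 (2*sin(9*π*x)) v dx.


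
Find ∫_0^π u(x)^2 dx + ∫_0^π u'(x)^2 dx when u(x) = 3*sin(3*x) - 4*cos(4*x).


||u||_{H^1(0,π)}^2 = 2448/7 + 181*π

u'(x) = 16*sin(4*x) + 9*cos(3*x).
Expand u² and (u')² and integrate term by term on (0, π), using: for integers n ≥ 1, ∫_0^π sin²(nx) dx = ∫_0^π cos²(nx) dx = π/2; for n ≠ n', ∫_0^π sin(nx)sin(n'x) dx = ∫_0^π cos(nx)cos(n'x) dx = 0; and by product-to-sum, ∫_0^π sin(nx)cos(n'x) dx = ½∫_0^π [sin((n+n')x) + sin((n−n')x)] dx, which is 0 when n+n' is even and 2n/(n²−n'²) when n+n' is odd (it need not vanish on (0, π)).
  u² squared terms: (-4)²·∫cos(4x)² dx = 16·π/2 = 8*π;  (3)²·∫sin(3x)² dx = 9·π/2 = 9*π/2.
  u² cross terms: 2·(-4)·(3)·∫cos(4x)·sin(3x) dx = -24·(-6/7) = 144/7.
  So ∫_0^π u² dx = 8*π + 9*π/2 + 144/7 = 144/7 + 25*π/2.
  (u')² squared terms: (9)²·∫cos(3x)² dx = 81·π/2 = 81*π/2;  (16)²·∫sin(4x)² dx = 256·π/2 = 128*π.
  (u')² cross terms: 2·(9)·(16)·∫cos(3x)·sin(4x) dx = 288·(8/7) = 2304/7.
  So ∫_0^π (u')² dx = 81*π/2 + 128*π + 2304/7 = 2304/7 + 337*π/2.
||u||_{H^1}^2 = (144/7 + 25*π/2) + (2304/7 + 337*π/2) = 2448/7 + 181*π.


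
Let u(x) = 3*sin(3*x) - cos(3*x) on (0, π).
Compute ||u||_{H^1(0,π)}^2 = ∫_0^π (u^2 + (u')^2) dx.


||u||_{H^1(0,π)}^2 = 50*π

u'(x) = 3*sin(3*x) + 9*cos(3*x).
Expand u² and (u')² and integrate term by term on (0, π), using: for integers n ≥ 1, ∫_0^π sin²(nx) dx = ∫_0^π cos²(nx) dx = π/2; for n ≠ n', ∫_0^π sin(nx)sin(n'x) dx = ∫_0^π cos(nx)cos(n'x) dx = 0; and by product-to-sum, ∫_0^π sin(nx)cos(n'x) dx = ½∫_0^π [sin((n+n')x) + sin((n−n')x)] dx, which is 0 when n+n' is even and 2n/(n²−n'²) when n+n' is odd (it need not vanish on (0, π)).
  u² squared terms: (-1)²·∫cos(3x)² dx = 1·π/2 = π/2;  (3)²·∫sin(3x)² dx = 9·π/2 = 9*π/2.
  u² cross terms: 2·(-1)·(3)·∫cos(3x)·sin(3x) dx = -6·(0) = 0.
  So ∫_0^π u² dx = π/2 + 9*π/2 + 0 = 5*π.
  (u')² squared terms: (3)²·∫sin(3x)² dx = 9·π/2 = 9*π/2;  (9)²·∫cos(3x)² dx = 81·π/2 = 81*π/2.
  (u')² cross terms: 2·(3)·(9)·∫sin(3x)·cos(3x) dx = 54·(0) = 0.
  So ∫_0^π (u')² dx = 9*π/2 + 81*π/2 + 0 = 45*π.
||u||_{H^1}^2 = (5*π) + (45*π) = 50*π.


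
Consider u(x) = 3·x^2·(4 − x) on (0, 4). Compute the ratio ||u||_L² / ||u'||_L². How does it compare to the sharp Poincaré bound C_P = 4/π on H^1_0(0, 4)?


||u||_L² / ||u'||_L² = 2*sqrt(14)/7 < C_P = 4/π.

u(x) = 3·x^2·(4 − x), so u'(x) = 3*x*(8 - 3*x).
u(x) = 3·x^2·(4 − x) vanishes at x = 0 and x = 4, so u ∈ H^1_0(0, 4). Differentiate via the product rule and integrate the resulting polynomials term by term.
  ∫_0^4 u² dx = ∫_0^4 (9*x^6 - 72*x^5 + 144*x^4) dx. Term by term:
    ∫_0^4 9*x^6 dx = 147456/7;  ∫_0^4 -72*x^5 dx = -49152;  ∫_0^4 144*x^4 dx = 147456/5.
  Sum: 147456/7 − 49152 + 147456/5 = 49152/35.
  ∫_0^4 (u')² dx = ∫_0^4 (81*x^4 - 432*x^3 + 576*x^2) dx. Term by term:
    ∫_0^4 81*x^4 dx = 82944/5;  ∫_0^4 -432*x^3 dx = -27648;  ∫_0^4 576*x^2 dx = 12288.
  Sum: 82944/5 − 27648 + 12288 = 6144/5.
∫_0^4 u² dx = 49152/35, so ||u||_L² = 128*sqrt(105)/35.
∫_0^4 (u')² dx = 6144/5, so ||u'||_L² = 32*sqrt(30)/5.
Ratio ||u||_L² / ||u'||_L² = 2*sqrt(14)/7.
Sharp Poincaré constant on H^1_0(0, 4) is C_P = L/π = 4/π, achieved by sin(π/4·x).
A polynomial bump cannot attain the sharp Poincaré constant (only the first sine eigenfunction does), so the ratio is strictly less than C_P, consistent with ||u||_L² ≤ C_P ||u'||_L².


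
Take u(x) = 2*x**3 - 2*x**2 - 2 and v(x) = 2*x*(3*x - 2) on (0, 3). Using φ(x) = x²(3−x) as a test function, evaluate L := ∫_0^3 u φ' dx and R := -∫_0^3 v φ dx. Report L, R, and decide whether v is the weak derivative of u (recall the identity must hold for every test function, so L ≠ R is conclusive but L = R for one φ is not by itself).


LHS = -486/5, RHS = -486/5. Yes, v = u' weakly.

u(x) = 2*x**3 - 2*x**2 - 2, classical derivative u'(x) = 6*x**2 - 4*x.
φ(x) = x²(3−x), so φ'(x) = 3*x*(2 - x).
Note φ(0) = φ(3) = 0, so the boundary term u·φ vanishes.
LHS = ∫_0^3 u(x) φ'(x) dx = ∫_0^3 (-6*x^5 + 18*x^4 - 12*x^3 + 6*x^2 - 12*x) dx. Term by term:
  ∫_0^3 -6*x^5 dx = -729;  ∫_0^3 18*x^4 dx = 4374/5;  ∫_0^3 -12*x^3 dx = -243;
  ∫_0^3 6*x^2 dx = 54;  ∫_0^3 -12*x dx = -54.
Sum: -729 + 4374/5 − 243 + 54 − 54 = -486/5.
So LHS = -486/5.
∫_0^3 v(x) φ(x) dx = ∫_0^3 (-6*x^5 + 22*x^4 - 12*x^3) dx. Term by term:
  ∫_0^3 -6*x^5 dx = -729;  ∫_0^3 22*x^4 dx = 5346/5;  ∫_0^3 -12*x^3 dx = -243.
Sum: -729 + 5346/5 − 243 = 486/5.
So RHS = -∫_0^3 v(x) φ(x) dx = -486/5.
LHS = RHS, so the identity holds for this test φ.
Moreover u is smooth here and v(x) = u'(x) = 6*x**2 - 4*x pointwise, so the identity holds for every test function. Hence v is the weak derivative of u.


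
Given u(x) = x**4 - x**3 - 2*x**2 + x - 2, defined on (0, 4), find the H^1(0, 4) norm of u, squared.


||u||_{H^1}^2 = 1772812/63

The H^1 norm (squared) on an interval (0, L) is
  ||u||_{H^1}^2 = ∫_0^L u(x)^2 dx + ∫_0^L u'(x)^2 dx.
Compute u'(x) = 4*x**3 - 3*x**2 - 4*x + 1.
Then u(x)^2 = x**8 - 2*x**7 - 3*x**6 + 6*x**5 - 2*x**4 + 9*x**2 - 4*x + 4 and u'(x)^2 = 16*x**6 - 24*x**5 - 23*x**4 + 32*x**3 + 10*x**2 - 8*x + 1.
Integrate each monomial from 0 to 4 using ∫_0^4 c·x^n dx = c·4^(n+1)/(n+1):
  ∫_0^4 u(x)^2 dx = ∫_0^4 (x^8 - 2*x^7 - 3*x^6 + 6*x^5 - 2*x^4 + 9*x^2 - 4*x + 4) dx. Term by term:
    ∫_0^4 x^8 dx = 262144/9;  ∫_0^4 -2*x^7 dx = -16384;  ∫_0^4 -3*x^6 dx = -49152/7;
    ∫_0^4 6*x^5 dx = 4096;  ∫_0^4 -2*x^4 dx = -2048/5;  ∫_0^4 9*x^2 dx = 192;
    ∫_0^4 -4*x dx = -32;  ∫_0^4 4 dx = 16.
  Sum: 262144/9 − 16384 − 49152/7 + 4096 − 2048/5 + 192 − 32 + 16 = 3018896/315.
  ∫_0^4 u'(x)^2 dx = ∫_0^4 (16*x^6 - 24*x^5 - 23*x^4 + 32*x^3 + 10*x^2 - 8*x + 1) dx. Term by term:
    ∫_0^4 16*x^6 dx = 262144/7;  ∫_0^4 -24*x^5 dx = -16384;  ∫_0^4 -23*x^4 dx = -23552/5;
    ∫_0^4 32*x^3 dx = 2048;  ∫_0^4 10*x^2 dx = 640/3;  ∫_0^4 -8*x dx = -64;
    ∫_0^4 1 dx = 4.
  Sum: 262144/7 − 16384 − 23552/5 + 2048 + 640/3 − 64 + 4 = 1948388/105.
Adding: ||u||_{H^1}^2 = 3018896/315 + 1948388/105 = 1772812/63.


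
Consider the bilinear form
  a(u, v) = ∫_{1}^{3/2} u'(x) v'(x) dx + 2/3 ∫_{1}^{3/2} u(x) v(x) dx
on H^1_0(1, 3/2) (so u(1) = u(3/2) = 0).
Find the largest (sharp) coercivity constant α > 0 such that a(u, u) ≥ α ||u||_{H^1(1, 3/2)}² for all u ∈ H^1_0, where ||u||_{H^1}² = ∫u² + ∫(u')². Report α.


α = 2*(1 + 6*π^2)/(3*(1 + 4*π^2))

Coercivity of a(·,·) on H^1_0(1, 3/2) means a(u, u) ≥ α ||u||_{H^1}² for every u ∈ H^1_0.
The interval has length L = 1/2, and Poincaré/coercivity depend only on L. Here a(u, u) = ∫(u')² + (2/3)·∫u².
Here 0 < c = 2/3 < 1. The condition a(u,u) ≥ α||u||_{H^1}² reads (1−α)∫(u')² ≥ (α−c)∫u². Any admissible α is ≤ 1 (rapidly oscillating u have ∫u²/∫(u')² → 0), and α = 1 would force 0 ≥ (1−c)∫u², impossible since c < 1; so 1−α > 0. By the sharp Poincaré inequality on H^1_0 of an interval of length L, ∫(u')² ≥ (π/L)²∫u² with equality for the first sine mode sin(π(x−x₀)/L) (x₀ the left endpoint), so the inequality holds for all u iff (1−α)(π/L)² ≥ α − c, i.e. α ≤ ((π/L)² + c)/((π/L)² + 1) = (1 + c(L/π)²)/(1 + (L/π)²). With (π/L)² = 4*π^2 and c = 2/3, the largest admissible constant is α = ((π/L)² + c)/((π/L)² + 1).
Simplifying, α = 2*(1 + 6*π^2)/(3*(1 + 4*π^2)).


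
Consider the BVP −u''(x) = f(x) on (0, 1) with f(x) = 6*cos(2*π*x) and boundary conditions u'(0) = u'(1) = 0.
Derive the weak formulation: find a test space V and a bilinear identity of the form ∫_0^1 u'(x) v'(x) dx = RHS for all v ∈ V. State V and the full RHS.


V = H^1(0, 1) (no boundary constraint on v; u is determined up to an additive constant); weak form: ∫_0^1 u'v' dx = ∫_0^1 (6*cos(2*π*x)) v dx for all v ∈ V.

Multiply both sides by a test function v and integrate from 0 to 1:
  ∫_0^1 −u''(x) v(x) dx = ∫_0^1 f(x) v(x) dx.
Integrate the LHS by parts once:
  ∫_0^1 −u'' v dx = −[u'(x) v(x)]_0^1 + ∫_0^1 u'(x) v'(x) dx.
Thus ∫_0^1 u'(x) v'(x) dx = ∫_0^1 f(x) v(x) dx + [u'(x) v(x)]_0^1.
Choose V so that boundary terms are either known or forced to vanish.
u has homogeneous Neumann: u'(0) = u'(1) = 0. So [u' v]_0^1 = 0·v(1) − 0·v(0) = 0 for any v; take V = H^1(0, 1).
Weak formulation: find u (satisfying any essential BC) such that ∫_0^1 u'(x) v'(x) dx = ∫_0^1 f v dx for all v ∈ V (homogeneous Neumann, so boundary terms vanish).
Substituting f(x) = 6*cos(2*π*x), the right-hand side is ∫_0^1 (6*cos(2*π*x)) v dx.
Compatibility check (pure Neumann): taking v ≡ 1 ∈ V gives 0 = ∫_0^1 f dx + (0) − (0), i.e. ∫_0^1 f dx must equal u'(0) − u'(1) = 0. Indeed ∫_0^1 (6*cos(2*π*x)) dx = 0, so the data are compatible. The solution is then unique only up to an additive constant (fix it e.g. by requiring ∫_0^1 u dx = 0).


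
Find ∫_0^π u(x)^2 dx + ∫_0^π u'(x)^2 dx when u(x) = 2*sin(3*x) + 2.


||u||_{H^1(0,π)}^2 = 16/3 + 24*π

u'(x) = 6*cos(3*x).
Expand u² and (u')² and integrate term by term on (0, π), using: for integers n ≥ 1, ∫_0^π sin²(nx) dx = ∫_0^π cos²(nx) dx = π/2; for n ≠ n', ∫_0^π sin(nx)sin(n'x) dx = ∫_0^π cos(nx)cos(n'x) dx = 0; and by product-to-sum, ∫_0^π sin(nx)cos(n'x) dx = ½∫_0^π [sin((n+n')x) + sin((n−n')x)] dx, which is 0 when n+n' is even and 2n/(n²−n'²) when n+n' is odd (it need not vanish on (0, π)). For the constant mode: ∫_0^π 1 dx = π, ∫_0^π cos(nx) dx = 0, ∫_0^π sin(nx) dx = (1−(−1)^n)/n.
  u² squared terms: (2)²·∫1 dx = 4·π = 4*π;  (2)²·∫sin(3x)² dx = 4·π/2 = 2*π.
  u² cross terms: 2·(2)·(2)·∫1·sin(3x) dx = 8·(2/3) = 16/3.
  So ∫_0^π u² dx = 4*π + 2*π + 16/3 = 16/3 + 6*π.
  (u')² squared terms: (6)²·∫cos(3x)² dx = 36·π/2 = 18*π.
  So ∫_0^π (u')² dx = 18*π.
||u||_{H^1}^2 = (16/3 + 6*π) + (18*π) = 16/3 + 24*π.


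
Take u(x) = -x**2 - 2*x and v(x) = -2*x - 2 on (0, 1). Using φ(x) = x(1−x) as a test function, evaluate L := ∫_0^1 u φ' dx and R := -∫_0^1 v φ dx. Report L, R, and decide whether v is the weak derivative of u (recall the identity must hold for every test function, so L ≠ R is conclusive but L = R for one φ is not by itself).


LHS = 1/2, RHS = 1/2. Yes, v = u' weakly.

u(x) = -x**2 - 2*x, classical derivative u'(x) = -2*x - 2.
φ(x) = x(1−x), so φ'(x) = 1 - 2*x.
Note φ(0) = φ(1) = 0, so the boundary term u·φ vanishes.
LHS = ∫_0^1 u(x) φ'(x) dx = ∫_0^1 (2*x^3 + 3*x^2 - 2*x) dx. Term by term:
  ∫_0^1 2*x^3 dx = 1/2;  ∫_0^1 3*x^2 dx = 1;  ∫_0^1 -2*x dx = -1.
Sum: 1/2 + 1 − 1 = 1/2.
So LHS = 1/2.
∫_0^1 v(x) φ(x) dx = ∫_0^1 (2*x^3 - 2*x) dx. Term by term:
  ∫_0^1 2*x^3 dx = 1/2;  ∫_0^1 -2*x dx = -1.
Sum: 1/2 − 1 = -1/2.
So RHS = -∫_0^1 v(x) φ(x) dx = 1/2.
LHS = RHS, so the identity holds for this test φ.
Moreover u is smooth here and v(x) = u'(x) = -2*x - 2 pointwise, so the identity holds for every test function. Hence v is the weak derivative of u.
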